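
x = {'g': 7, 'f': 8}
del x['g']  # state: {'f': 8}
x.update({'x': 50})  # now {'f': 8, 'x': 50}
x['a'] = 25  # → {'f': 8, 'x': 50, 'a': 25}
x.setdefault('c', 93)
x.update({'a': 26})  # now {'f': 8, 'x': 50, 'a': 26, 'c': 93}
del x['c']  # {'f': 8, 'x': 50, 'a': 26}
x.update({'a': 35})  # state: {'f': 8, 'x': 50, 'a': 35}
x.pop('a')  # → 35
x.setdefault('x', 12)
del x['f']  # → {'x': 50}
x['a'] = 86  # {'x': 50, 'a': 86}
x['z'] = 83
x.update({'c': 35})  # {'x': 50, 'a': 86, 'z': 83, 'c': 35}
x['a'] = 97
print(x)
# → {'x': 50, 'a': 97, 'z': 83, 'c': 35}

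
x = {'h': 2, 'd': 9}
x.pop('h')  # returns 2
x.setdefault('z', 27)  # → 27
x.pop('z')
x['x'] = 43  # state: {'d': 9, 'x': 43}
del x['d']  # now {'x': 43}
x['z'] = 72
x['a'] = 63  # {'x': 43, 'z': 72, 'a': 63}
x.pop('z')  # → 72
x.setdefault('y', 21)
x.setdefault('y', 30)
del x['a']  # {'x': 43, 'y': 21}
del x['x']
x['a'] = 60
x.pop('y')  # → 21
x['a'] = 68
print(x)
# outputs {'a': 68}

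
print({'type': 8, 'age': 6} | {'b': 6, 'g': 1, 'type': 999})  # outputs {'type': 999, 'age': 6, 'b': 6, 'g': 1}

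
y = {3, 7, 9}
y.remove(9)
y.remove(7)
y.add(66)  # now {3, 66}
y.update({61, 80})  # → {3, 61, 66, 80}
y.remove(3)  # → {61, 66, 80}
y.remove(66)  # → {61, 80}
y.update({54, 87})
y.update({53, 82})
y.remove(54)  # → {53, 61, 80, 82, 87}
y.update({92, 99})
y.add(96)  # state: {53, 61, 80, 82, 87, 92, 96, 99}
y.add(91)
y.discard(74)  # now {53, 61, 80, 82, 87, 91, 92, 96, 99}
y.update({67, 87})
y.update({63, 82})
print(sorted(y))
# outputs [53, 61, 63, 67, 80, 82, 87, 91, 92, 96, 99]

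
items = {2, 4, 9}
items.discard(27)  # {2, 4, 9}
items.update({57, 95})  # {2, 4, 9, 57, 95}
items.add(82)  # {2, 4, 9, 57, 82, 95}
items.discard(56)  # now {2, 4, 9, 57, 82, 95}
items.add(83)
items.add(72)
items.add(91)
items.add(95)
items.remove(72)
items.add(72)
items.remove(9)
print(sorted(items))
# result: [2, 4, 57, 72, 82, 83, 91, 95]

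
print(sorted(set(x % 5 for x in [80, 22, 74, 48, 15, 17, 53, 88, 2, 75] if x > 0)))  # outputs [0, 2, 3, 4]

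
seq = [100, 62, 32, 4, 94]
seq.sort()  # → [4, 32, 62, 94, 100]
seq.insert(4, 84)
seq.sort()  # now [4, 32, 62, 84, 94, 100]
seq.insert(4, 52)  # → [4, 32, 62, 84, 52, 94, 100]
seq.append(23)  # [4, 32, 62, 84, 52, 94, 100, 23]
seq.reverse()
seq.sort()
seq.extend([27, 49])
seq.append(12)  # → [4, 23, 32, 52, 62, 84, 94, 100, 27, 49, 12]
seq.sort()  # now [4, 12, 23, 27, 32, 49, 52, 62, 84, 94, 100]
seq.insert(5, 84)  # [4, 12, 23, 27, 32, 84, 49, 52, 62, 84, 94, 100]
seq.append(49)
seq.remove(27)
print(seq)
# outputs [4, 12, 23, 32, 84, 49, 52, 62, 84, 94, 100, 49]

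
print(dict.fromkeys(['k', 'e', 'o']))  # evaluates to {'k': None, 'e': None, 'o': None}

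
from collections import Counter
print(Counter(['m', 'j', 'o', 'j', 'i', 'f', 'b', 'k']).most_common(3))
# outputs [('j', 2), ('m', 1), ('o', 1)]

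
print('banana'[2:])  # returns nana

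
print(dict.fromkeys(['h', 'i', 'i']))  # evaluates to {'h': None, 'i': None}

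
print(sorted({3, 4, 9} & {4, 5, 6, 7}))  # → [4]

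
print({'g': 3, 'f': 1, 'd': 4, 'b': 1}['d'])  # 4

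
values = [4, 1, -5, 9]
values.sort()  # [-5, 1, 4, 9]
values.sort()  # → [-5, 1, 4, 9]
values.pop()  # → 9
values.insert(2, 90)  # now [-5, 1, 90, 4]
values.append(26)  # [-5, 1, 90, 4, 26]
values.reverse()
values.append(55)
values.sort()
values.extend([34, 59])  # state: [-5, 1, 4, 26, 55, 90, 34, 59]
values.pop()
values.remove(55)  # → [-5, 1, 4, 26, 90, 34]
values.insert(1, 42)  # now [-5, 42, 1, 4, 26, 90, 34]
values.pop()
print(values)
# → [-5, 42, 1, 4, 26, 90]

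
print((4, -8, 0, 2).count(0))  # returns 1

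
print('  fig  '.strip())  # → fig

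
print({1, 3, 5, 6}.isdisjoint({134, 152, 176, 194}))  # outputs True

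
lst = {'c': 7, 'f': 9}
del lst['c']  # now {'f': 9}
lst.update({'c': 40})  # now {'f': 9, 'c': 40}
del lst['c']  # {'f': 9}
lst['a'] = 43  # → {'f': 9, 'a': 43}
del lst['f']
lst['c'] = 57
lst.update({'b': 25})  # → {'a': 43, 'c': 57, 'b': 25}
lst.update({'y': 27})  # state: {'a': 43, 'c': 57, 'b': 25, 'y': 27}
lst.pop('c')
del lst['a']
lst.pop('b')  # 25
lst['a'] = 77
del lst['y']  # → {'a': 77}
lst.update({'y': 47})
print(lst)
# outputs {'a': 77, 'y': 47}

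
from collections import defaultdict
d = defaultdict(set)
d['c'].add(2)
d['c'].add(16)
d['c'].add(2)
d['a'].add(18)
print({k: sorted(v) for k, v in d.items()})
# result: {'c': [2, 16], 'a': [18]}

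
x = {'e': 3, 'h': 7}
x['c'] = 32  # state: {'e': 3, 'h': 7, 'c': 32}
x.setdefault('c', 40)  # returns 32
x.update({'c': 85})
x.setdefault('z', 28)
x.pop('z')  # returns 28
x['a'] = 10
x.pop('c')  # 85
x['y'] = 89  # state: {'e': 3, 'h': 7, 'a': 10, 'y': 89}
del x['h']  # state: {'e': 3, 'a': 10, 'y': 89}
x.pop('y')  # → 89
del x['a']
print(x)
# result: {'e': 3}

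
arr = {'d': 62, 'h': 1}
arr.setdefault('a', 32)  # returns 32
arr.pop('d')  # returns 62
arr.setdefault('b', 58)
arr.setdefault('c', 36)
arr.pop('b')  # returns 58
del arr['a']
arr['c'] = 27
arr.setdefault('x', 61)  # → 61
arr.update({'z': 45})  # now {'h': 1, 'c': 27, 'x': 61, 'z': 45}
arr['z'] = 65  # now {'h': 1, 'c': 27, 'x': 61, 'z': 65}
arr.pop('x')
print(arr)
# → {'h': 1, 'c': 27, 'z': 65}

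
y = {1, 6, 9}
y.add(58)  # {1, 6, 9, 58}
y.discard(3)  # {1, 6, 9, 58}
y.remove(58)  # {1, 6, 9}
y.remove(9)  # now {1, 6}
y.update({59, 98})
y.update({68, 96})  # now {1, 6, 59, 68, 96, 98}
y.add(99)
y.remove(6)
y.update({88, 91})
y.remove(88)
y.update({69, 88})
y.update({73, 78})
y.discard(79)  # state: {1, 59, 68, 69, 73, 78, 88, 91, 96, 98, 99}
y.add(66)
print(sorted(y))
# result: [1, 59, 66, 68, 69, 73, 78, 88, 91, 96, 98, 99]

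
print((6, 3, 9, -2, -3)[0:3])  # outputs (6, 3, 9)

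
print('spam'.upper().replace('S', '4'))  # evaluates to 4PAM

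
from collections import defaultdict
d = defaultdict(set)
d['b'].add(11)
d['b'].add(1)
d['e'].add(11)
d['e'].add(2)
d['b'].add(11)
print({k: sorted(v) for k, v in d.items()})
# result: {'b': [1, 11], 'e': [2, 11]}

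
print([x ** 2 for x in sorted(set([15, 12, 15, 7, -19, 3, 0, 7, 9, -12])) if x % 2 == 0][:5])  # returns [144, 0, 144]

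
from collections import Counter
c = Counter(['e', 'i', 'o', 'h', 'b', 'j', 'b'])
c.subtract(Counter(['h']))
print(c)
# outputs Counter({'b': 2, 'e': 1, 'i': 1, 'o': 1, 'j': 1, 'h': 0})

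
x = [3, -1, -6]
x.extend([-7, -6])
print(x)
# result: [3, -1, -6, -7, -6]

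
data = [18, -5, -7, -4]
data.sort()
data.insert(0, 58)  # [58, -7, -5, -4, 18]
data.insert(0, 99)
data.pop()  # 18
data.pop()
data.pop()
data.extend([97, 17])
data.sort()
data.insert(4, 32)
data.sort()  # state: [-7, 17, 32, 58, 97, 99]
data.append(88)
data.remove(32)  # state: [-7, 17, 58, 97, 99, 88]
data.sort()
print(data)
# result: [-7, 17, 58, 88, 97, 99]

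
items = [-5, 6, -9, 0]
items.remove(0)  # [-5, 6, -9]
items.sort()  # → [-9, -5, 6]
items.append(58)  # [-9, -5, 6, 58]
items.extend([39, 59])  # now [-9, -5, 6, 58, 39, 59]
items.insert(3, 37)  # [-9, -5, 6, 37, 58, 39, 59]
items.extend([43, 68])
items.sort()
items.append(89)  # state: [-9, -5, 6, 37, 39, 43, 58, 59, 68, 89]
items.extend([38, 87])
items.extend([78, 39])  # [-9, -5, 6, 37, 39, 43, 58, 59, 68, 89, 38, 87, 78, 39]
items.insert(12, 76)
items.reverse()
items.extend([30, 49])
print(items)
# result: [39, 78, 76, 87, 38, 89, 68, 59, 58, 43, 39, 37, 6, -5, -9, 30, 49]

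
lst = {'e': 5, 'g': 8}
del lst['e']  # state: {'g': 8}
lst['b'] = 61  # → {'g': 8, 'b': 61}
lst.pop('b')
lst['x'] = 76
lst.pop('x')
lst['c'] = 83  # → {'g': 8, 'c': 83}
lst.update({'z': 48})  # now {'g': 8, 'c': 83, 'z': 48}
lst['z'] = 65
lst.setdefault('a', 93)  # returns 93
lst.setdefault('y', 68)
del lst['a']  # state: {'g': 8, 'c': 83, 'z': 65, 'y': 68}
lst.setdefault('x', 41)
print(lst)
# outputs {'g': 8, 'c': 83, 'z': 65, 'y': 68, 'x': 41}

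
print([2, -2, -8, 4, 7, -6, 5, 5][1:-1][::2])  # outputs [-2, 4, -6]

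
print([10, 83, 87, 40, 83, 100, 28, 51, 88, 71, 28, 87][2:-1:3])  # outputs [87, 100, 88]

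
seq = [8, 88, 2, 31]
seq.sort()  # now [2, 8, 31, 88]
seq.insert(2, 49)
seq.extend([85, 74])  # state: [2, 8, 49, 31, 88, 85, 74]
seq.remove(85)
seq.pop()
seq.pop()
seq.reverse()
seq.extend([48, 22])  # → [31, 49, 8, 2, 48, 22]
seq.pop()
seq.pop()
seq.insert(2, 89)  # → [31, 49, 89, 8, 2]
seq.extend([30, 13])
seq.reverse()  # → [13, 30, 2, 8, 89, 49, 31]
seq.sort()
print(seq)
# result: [2, 8, 13, 30, 31, 49, 89]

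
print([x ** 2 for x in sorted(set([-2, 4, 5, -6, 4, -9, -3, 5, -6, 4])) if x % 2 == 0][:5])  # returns [36, 4, 16]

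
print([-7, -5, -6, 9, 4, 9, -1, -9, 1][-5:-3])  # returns [4, 9]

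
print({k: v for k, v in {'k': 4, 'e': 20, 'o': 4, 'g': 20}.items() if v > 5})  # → {'e': 20, 'g': 20}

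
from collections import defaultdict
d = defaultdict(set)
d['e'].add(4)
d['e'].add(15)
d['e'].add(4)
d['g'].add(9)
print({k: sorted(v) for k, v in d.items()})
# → {'e': [4, 15], 'g': [9]}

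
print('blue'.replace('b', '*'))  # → *lue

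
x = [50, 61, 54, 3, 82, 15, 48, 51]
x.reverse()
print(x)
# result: [51, 48, 15, 82, 3, 54, 61, 50]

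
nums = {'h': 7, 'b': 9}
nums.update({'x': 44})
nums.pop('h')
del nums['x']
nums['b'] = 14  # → {'b': 14}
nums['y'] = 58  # {'b': 14, 'y': 58}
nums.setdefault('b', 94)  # 14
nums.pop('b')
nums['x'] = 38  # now {'y': 58, 'x': 38}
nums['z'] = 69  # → {'y': 58, 'x': 38, 'z': 69}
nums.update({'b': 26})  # {'y': 58, 'x': 38, 'z': 69, 'b': 26}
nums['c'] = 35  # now {'y': 58, 'x': 38, 'z': 69, 'b': 26, 'c': 35}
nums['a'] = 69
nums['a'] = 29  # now {'y': 58, 'x': 38, 'z': 69, 'b': 26, 'c': 35, 'a': 29}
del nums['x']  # {'y': 58, 'z': 69, 'b': 26, 'c': 35, 'a': 29}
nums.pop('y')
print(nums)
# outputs {'z': 69, 'b': 26, 'c': 35, 'a': 29}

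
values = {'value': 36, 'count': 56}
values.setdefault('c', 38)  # 38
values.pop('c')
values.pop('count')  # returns 56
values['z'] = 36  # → {'value': 36, 'z': 36}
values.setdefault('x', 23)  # 23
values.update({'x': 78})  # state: {'value': 36, 'z': 36, 'x': 78}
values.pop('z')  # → 36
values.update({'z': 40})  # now {'value': 36, 'x': 78, 'z': 40}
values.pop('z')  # 40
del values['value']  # {'x': 78}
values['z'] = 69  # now {'x': 78, 'z': 69}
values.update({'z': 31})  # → {'x': 78, 'z': 31}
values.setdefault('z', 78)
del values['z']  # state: {'x': 78}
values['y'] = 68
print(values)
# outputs {'x': 78, 'y': 68}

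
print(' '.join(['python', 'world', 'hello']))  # python world hello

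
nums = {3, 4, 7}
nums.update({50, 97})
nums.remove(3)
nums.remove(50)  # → {4, 7, 97}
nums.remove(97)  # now {4, 7}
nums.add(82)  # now {4, 7, 82}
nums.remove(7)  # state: {4, 82}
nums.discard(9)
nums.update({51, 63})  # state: {4, 51, 63, 82}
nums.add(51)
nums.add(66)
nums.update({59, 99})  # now {4, 51, 59, 63, 66, 82, 99}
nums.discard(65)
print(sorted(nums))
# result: [4, 51, 59, 63, 66, 82, 99]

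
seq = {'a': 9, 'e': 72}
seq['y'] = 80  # {'a': 9, 'e': 72, 'y': 80}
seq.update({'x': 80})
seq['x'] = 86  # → {'a': 9, 'e': 72, 'y': 80, 'x': 86}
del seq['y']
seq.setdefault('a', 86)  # 9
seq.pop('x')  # 86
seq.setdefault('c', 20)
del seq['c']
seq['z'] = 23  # {'a': 9, 'e': 72, 'z': 23}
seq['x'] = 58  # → {'a': 9, 'e': 72, 'z': 23, 'x': 58}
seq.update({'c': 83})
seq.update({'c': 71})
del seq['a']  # {'e': 72, 'z': 23, 'x': 58, 'c': 71}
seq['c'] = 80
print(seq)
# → {'e': 72, 'z': 23, 'x': 58, 'c': 80}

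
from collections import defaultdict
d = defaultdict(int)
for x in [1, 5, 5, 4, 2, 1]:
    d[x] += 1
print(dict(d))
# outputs {1: 2, 5: 2, 4: 1, 2: 1}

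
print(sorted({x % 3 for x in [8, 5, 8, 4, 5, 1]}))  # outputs [1, 2]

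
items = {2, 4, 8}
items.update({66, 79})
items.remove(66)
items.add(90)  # {2, 4, 8, 79, 90}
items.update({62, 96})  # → {2, 4, 8, 62, 79, 90, 96}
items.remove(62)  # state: {2, 4, 8, 79, 90, 96}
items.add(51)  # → {2, 4, 8, 51, 79, 90, 96}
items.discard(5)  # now {2, 4, 8, 51, 79, 90, 96}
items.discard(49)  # {2, 4, 8, 51, 79, 90, 96}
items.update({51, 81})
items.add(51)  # {2, 4, 8, 51, 79, 81, 90, 96}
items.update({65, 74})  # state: {2, 4, 8, 51, 65, 74, 79, 81, 90, 96}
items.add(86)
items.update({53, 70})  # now {2, 4, 8, 51, 53, 65, 70, 74, 79, 81, 86, 90, 96}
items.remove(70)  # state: {2, 4, 8, 51, 53, 65, 74, 79, 81, 86, 90, 96}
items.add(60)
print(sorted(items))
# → [2, 4, 8, 51, 53, 60, 65, 74, 79, 81, 86, 90, 96]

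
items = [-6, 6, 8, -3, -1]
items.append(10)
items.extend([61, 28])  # [-6, 6, 8, -3, -1, 10, 61, 28]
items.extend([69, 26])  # [-6, 6, 8, -3, -1, 10, 61, 28, 69, 26]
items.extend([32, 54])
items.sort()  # [-6, -3, -1, 6, 8, 10, 26, 28, 32, 54, 61, 69]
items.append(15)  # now [-6, -3, -1, 6, 8, 10, 26, 28, 32, 54, 61, 69, 15]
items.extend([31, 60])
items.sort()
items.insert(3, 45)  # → [-6, -3, -1, 45, 6, 8, 10, 15, 26, 28, 31, 32, 54, 60, 61, 69]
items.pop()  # 69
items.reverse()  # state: [61, 60, 54, 32, 31, 28, 26, 15, 10, 8, 6, 45, -1, -3, -6]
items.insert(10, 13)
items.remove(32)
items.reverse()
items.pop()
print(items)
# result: [-6, -3, -1, 45, 6, 13, 8, 10, 15, 26, 28, 31, 54, 60]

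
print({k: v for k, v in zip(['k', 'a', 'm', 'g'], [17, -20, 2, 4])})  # {'k': 17, 'a': -20, 'm': 2, 'g': 4}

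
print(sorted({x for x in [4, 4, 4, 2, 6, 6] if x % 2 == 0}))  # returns [2, 4, 6]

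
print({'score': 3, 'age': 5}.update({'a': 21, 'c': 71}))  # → None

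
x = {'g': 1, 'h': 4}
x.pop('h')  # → 4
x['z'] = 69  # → {'g': 1, 'z': 69}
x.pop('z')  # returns 69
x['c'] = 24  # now {'g': 1, 'c': 24}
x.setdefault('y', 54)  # 54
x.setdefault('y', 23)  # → 54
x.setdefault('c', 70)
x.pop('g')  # 1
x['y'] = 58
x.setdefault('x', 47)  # 47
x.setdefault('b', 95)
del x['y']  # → {'c': 24, 'x': 47, 'b': 95}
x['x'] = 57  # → {'c': 24, 'x': 57, 'b': 95}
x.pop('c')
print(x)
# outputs {'x': 57, 'b': 95}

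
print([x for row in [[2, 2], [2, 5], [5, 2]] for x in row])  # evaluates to [2, 2, 2, 5, 5, 2]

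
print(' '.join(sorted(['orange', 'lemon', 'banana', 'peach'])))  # banana lemon orange peach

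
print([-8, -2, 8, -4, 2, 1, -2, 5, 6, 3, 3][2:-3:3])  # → [8, 1]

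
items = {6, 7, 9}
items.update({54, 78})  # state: {6, 7, 9, 54, 78}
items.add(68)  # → {6, 7, 9, 54, 68, 78}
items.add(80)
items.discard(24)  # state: {6, 7, 9, 54, 68, 78, 80}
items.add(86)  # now {6, 7, 9, 54, 68, 78, 80, 86}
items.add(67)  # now {6, 7, 9, 54, 67, 68, 78, 80, 86}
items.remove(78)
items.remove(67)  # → {6, 7, 9, 54, 68, 80, 86}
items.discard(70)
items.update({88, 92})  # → {6, 7, 9, 54, 68, 80, 86, 88, 92}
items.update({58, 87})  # {6, 7, 9, 54, 58, 68, 80, 86, 87, 88, 92}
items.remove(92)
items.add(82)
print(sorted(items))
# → [6, 7, 9, 54, 58, 68, 80, 82, 86, 87, 88]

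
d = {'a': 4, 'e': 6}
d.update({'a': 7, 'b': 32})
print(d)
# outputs {'a': 7, 'e': 6, 'b': 32}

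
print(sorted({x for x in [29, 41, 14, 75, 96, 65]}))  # [14, 29, 41, 65, 75, 96]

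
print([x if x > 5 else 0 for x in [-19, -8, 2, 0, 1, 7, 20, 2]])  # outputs [0, 0, 0, 0, 0, 7, 20, 0]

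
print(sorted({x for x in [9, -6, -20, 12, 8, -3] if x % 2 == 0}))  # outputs [-20, -6, 8, 12]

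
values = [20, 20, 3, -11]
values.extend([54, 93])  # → [20, 20, 3, -11, 54, 93]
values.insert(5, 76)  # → [20, 20, 3, -11, 54, 76, 93]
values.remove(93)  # [20, 20, 3, -11, 54, 76]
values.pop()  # 76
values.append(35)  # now [20, 20, 3, -11, 54, 35]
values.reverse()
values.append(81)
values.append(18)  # [35, 54, -11, 3, 20, 20, 81, 18]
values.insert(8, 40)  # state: [35, 54, -11, 3, 20, 20, 81, 18, 40]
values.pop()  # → 40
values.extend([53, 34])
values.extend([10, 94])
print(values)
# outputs [35, 54, -11, 3, 20, 20, 81, 18, 53, 34, 10, 94]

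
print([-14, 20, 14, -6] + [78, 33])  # [-14, 20, 14, -6, 78, 33]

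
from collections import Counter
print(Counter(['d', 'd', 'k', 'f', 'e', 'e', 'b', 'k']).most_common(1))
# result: [('d', 2)]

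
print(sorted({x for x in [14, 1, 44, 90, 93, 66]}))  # [1, 14, 44, 66, 90, 93]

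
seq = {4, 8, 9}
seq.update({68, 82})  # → {4, 8, 9, 68, 82}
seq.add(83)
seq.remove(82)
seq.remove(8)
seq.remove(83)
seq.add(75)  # {4, 9, 68, 75}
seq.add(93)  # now {4, 9, 68, 75, 93}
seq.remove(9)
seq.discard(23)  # {4, 68, 75, 93}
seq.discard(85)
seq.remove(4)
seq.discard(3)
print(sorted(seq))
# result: [68, 75, 93]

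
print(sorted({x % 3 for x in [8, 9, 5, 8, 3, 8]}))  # [0, 2]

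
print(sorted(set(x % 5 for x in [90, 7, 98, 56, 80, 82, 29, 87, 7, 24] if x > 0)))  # [0, 1, 2, 3, 4]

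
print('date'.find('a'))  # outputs 1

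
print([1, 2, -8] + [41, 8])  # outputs [1, 2, -8, 41, 8]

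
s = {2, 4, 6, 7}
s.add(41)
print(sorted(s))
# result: [2, 4, 6, 7, 41]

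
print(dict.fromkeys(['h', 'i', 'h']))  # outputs {'h': None, 'i': None}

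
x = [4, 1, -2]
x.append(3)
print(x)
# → [4, 1, -2, 3]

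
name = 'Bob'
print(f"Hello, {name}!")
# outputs Hello, Bob!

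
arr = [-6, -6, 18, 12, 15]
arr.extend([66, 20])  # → [-6, -6, 18, 12, 15, 66, 20]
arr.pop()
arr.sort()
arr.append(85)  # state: [-6, -6, 12, 15, 18, 66, 85]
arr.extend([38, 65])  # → [-6, -6, 12, 15, 18, 66, 85, 38, 65]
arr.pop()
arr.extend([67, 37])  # [-6, -6, 12, 15, 18, 66, 85, 38, 67, 37]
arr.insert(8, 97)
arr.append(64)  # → [-6, -6, 12, 15, 18, 66, 85, 38, 97, 67, 37, 64]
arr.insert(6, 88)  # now [-6, -6, 12, 15, 18, 66, 88, 85, 38, 97, 67, 37, 64]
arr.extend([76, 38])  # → [-6, -6, 12, 15, 18, 66, 88, 85, 38, 97, 67, 37, 64, 76, 38]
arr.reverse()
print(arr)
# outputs [38, 76, 64, 37, 67, 97, 38, 85, 88, 66, 18, 15, 12, -6, -6]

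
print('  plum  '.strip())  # plum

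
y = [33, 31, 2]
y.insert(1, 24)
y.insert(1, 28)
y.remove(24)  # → [33, 28, 31, 2]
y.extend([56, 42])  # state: [33, 28, 31, 2, 56, 42]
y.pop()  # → 42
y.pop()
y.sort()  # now [2, 28, 31, 33]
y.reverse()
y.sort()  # [2, 28, 31, 33]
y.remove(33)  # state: [2, 28, 31]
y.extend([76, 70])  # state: [2, 28, 31, 76, 70]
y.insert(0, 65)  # [65, 2, 28, 31, 76, 70]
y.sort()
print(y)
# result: [2, 28, 31, 65, 70, 76]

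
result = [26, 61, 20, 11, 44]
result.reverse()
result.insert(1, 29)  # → [44, 29, 11, 20, 61, 26]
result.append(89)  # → [44, 29, 11, 20, 61, 26, 89]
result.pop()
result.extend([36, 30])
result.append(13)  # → [44, 29, 11, 20, 61, 26, 36, 30, 13]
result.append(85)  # [44, 29, 11, 20, 61, 26, 36, 30, 13, 85]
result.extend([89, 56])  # [44, 29, 11, 20, 61, 26, 36, 30, 13, 85, 89, 56]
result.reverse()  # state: [56, 89, 85, 13, 30, 36, 26, 61, 20, 11, 29, 44]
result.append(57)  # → [56, 89, 85, 13, 30, 36, 26, 61, 20, 11, 29, 44, 57]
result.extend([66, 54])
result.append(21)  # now [56, 89, 85, 13, 30, 36, 26, 61, 20, 11, 29, 44, 57, 66, 54, 21]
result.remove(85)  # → [56, 89, 13, 30, 36, 26, 61, 20, 11, 29, 44, 57, 66, 54, 21]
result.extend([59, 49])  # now [56, 89, 13, 30, 36, 26, 61, 20, 11, 29, 44, 57, 66, 54, 21, 59, 49]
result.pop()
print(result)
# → [56, 89, 13, 30, 36, 26, 61, 20, 11, 29, 44, 57, 66, 54, 21, 59]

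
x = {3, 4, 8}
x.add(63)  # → {3, 4, 8, 63}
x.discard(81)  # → {3, 4, 8, 63}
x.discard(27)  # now {3, 4, 8, 63}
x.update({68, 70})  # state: {3, 4, 8, 63, 68, 70}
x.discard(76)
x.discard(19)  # {3, 4, 8, 63, 68, 70}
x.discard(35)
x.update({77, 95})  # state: {3, 4, 8, 63, 68, 70, 77, 95}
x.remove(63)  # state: {3, 4, 8, 68, 70, 77, 95}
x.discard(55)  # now {3, 4, 8, 68, 70, 77, 95}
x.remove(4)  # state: {3, 8, 68, 70, 77, 95}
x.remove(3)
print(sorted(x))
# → [8, 68, 70, 77, 95]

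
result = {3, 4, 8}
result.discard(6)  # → {3, 4, 8}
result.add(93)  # {3, 4, 8, 93}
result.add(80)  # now {3, 4, 8, 80, 93}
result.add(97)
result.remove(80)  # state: {3, 4, 8, 93, 97}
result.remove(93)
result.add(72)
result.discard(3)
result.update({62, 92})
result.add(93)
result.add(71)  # {4, 8, 62, 71, 72, 92, 93, 97}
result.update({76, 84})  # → {4, 8, 62, 71, 72, 76, 84, 92, 93, 97}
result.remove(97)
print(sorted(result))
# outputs [4, 8, 62, 71, 72, 76, 84, 92, 93]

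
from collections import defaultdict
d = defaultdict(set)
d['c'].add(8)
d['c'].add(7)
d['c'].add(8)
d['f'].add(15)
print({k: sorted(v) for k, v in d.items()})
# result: {'c': [7, 8], 'f': [15]}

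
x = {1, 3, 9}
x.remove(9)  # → {1, 3}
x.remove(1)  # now {3}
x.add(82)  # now {3, 82}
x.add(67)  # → {3, 67, 82}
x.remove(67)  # {3, 82}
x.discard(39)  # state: {3, 82}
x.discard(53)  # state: {3, 82}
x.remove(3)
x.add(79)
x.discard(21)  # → {79, 82}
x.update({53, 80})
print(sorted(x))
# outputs [53, 79, 80, 82]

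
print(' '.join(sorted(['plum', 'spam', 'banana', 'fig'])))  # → banana fig plum spam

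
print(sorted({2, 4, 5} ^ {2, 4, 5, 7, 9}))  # [7, 9]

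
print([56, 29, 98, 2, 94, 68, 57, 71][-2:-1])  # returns [57]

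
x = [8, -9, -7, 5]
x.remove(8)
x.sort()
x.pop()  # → 5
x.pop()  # -7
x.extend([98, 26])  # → [-9, 98, 26]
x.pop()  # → 26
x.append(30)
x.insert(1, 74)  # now [-9, 74, 98, 30]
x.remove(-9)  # [74, 98, 30]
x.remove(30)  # [74, 98]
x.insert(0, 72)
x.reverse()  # [98, 74, 72]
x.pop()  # 72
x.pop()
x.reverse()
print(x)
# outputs [98]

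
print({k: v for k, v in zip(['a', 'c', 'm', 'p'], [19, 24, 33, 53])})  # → {'a': 19, 'c': 24, 'm': 33, 'p': 53}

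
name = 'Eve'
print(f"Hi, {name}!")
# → Hi, Eve!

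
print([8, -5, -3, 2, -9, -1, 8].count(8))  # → 2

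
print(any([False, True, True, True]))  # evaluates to True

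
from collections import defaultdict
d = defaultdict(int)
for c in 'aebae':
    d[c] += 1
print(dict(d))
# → {'a': 2, 'e': 2, 'b': 1}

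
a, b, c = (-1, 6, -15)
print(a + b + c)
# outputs -10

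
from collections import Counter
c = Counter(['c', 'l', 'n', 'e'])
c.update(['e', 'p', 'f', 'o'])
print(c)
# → Counter({'e': 2, 'c': 1, 'l': 1, 'n': 1, 'p': 1, 'f': 1, 'o': 1})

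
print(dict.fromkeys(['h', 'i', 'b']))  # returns {'h': None, 'i': None, 'b': None}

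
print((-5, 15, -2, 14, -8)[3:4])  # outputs (14,)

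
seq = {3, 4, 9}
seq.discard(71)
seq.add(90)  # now {3, 4, 9, 90}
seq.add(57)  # {3, 4, 9, 57, 90}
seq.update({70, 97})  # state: {3, 4, 9, 57, 70, 90, 97}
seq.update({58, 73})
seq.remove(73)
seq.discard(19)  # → {3, 4, 9, 57, 58, 70, 90, 97}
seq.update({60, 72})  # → {3, 4, 9, 57, 58, 60, 70, 72, 90, 97}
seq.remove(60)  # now {3, 4, 9, 57, 58, 70, 72, 90, 97}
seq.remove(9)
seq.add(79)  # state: {3, 4, 57, 58, 70, 72, 79, 90, 97}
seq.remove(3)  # {4, 57, 58, 70, 72, 79, 90, 97}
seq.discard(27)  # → {4, 57, 58, 70, 72, 79, 90, 97}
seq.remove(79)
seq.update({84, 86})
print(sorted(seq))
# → [4, 57, 58, 70, 72, 84, 86, 90, 97]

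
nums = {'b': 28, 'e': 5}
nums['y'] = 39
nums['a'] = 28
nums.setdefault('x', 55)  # 55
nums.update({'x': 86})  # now {'b': 28, 'e': 5, 'y': 39, 'a': 28, 'x': 86}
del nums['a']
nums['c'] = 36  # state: {'b': 28, 'e': 5, 'y': 39, 'x': 86, 'c': 36}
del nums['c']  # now {'b': 28, 'e': 5, 'y': 39, 'x': 86}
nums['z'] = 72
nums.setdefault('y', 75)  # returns 39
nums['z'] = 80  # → {'b': 28, 'e': 5, 'y': 39, 'x': 86, 'z': 80}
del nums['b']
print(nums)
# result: {'e': 5, 'y': 39, 'x': 86, 'z': 80}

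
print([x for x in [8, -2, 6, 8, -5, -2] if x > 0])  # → [8, 6, 8]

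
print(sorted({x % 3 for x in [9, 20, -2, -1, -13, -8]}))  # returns [0, 1, 2]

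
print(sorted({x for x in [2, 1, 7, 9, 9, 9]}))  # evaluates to [1, 2, 7, 9]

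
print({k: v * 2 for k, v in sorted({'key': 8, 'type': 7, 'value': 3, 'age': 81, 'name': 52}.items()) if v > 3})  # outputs {'age': 162, 'key': 16, 'name': 104, 'type': 14}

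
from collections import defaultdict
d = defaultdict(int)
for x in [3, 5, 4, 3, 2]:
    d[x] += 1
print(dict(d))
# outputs {3: 2, 5: 1, 4: 1, 2: 1}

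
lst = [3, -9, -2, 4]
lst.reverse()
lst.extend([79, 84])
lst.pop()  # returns 84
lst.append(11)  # [4, -2, -9, 3, 79, 11]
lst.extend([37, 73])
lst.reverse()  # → [73, 37, 11, 79, 3, -9, -2, 4]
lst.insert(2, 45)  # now [73, 37, 45, 11, 79, 3, -9, -2, 4]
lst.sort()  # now [-9, -2, 3, 4, 11, 37, 45, 73, 79]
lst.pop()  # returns 79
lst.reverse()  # [73, 45, 37, 11, 4, 3, -2, -9]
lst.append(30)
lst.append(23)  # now [73, 45, 37, 11, 4, 3, -2, -9, 30, 23]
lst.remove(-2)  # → [73, 45, 37, 11, 4, 3, -9, 30, 23]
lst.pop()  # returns 23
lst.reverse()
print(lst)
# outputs [30, -9, 3, 4, 11, 37, 45, 73]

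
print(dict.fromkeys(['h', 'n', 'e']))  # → {'h': None, 'n': None, 'e': None}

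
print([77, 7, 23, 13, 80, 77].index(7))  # 1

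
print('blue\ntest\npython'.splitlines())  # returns ['blue', 'test', 'python']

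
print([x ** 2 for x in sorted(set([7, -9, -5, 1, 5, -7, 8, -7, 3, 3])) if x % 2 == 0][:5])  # [64]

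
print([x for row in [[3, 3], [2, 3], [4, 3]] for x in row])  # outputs [3, 3, 2, 3, 4, 3]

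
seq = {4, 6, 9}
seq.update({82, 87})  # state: {4, 6, 9, 82, 87}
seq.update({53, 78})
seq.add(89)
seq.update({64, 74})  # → {4, 6, 9, 53, 64, 74, 78, 82, 87, 89}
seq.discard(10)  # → {4, 6, 9, 53, 64, 74, 78, 82, 87, 89}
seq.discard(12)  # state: {4, 6, 9, 53, 64, 74, 78, 82, 87, 89}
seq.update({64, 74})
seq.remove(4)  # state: {6, 9, 53, 64, 74, 78, 82, 87, 89}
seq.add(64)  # {6, 9, 53, 64, 74, 78, 82, 87, 89}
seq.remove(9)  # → {6, 53, 64, 74, 78, 82, 87, 89}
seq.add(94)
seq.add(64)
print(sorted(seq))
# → [6, 53, 64, 74, 78, 82, 87, 89, 94]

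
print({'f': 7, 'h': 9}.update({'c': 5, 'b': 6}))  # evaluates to None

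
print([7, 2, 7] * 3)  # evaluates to [7, 2, 7, 7, 2, 7, 7, 2, 7]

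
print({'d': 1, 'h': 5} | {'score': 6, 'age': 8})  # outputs {'d': 1, 'h': 5, 'score': 6, 'age': 8}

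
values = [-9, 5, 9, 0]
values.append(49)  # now [-9, 5, 9, 0, 49]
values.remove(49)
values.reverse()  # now [0, 9, 5, -9]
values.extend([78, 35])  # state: [0, 9, 5, -9, 78, 35]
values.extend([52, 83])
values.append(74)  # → [0, 9, 5, -9, 78, 35, 52, 83, 74]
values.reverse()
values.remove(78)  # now [74, 83, 52, 35, -9, 5, 9, 0]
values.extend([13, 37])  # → [74, 83, 52, 35, -9, 5, 9, 0, 13, 37]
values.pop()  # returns 37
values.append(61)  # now [74, 83, 52, 35, -9, 5, 9, 0, 13, 61]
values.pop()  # 61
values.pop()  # 13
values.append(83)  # [74, 83, 52, 35, -9, 5, 9, 0, 83]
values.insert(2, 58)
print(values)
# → [74, 83, 58, 52, 35, -9, 5, 9, 0, 83]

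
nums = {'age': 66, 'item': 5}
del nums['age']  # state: {'item': 5}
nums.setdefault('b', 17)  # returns 17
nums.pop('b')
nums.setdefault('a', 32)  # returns 32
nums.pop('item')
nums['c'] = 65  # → {'a': 32, 'c': 65}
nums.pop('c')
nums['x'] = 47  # {'a': 32, 'x': 47}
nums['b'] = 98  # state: {'a': 32, 'x': 47, 'b': 98}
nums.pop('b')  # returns 98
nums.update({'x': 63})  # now {'a': 32, 'x': 63}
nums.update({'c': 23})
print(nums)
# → {'a': 32, 'x': 63, 'c': 23}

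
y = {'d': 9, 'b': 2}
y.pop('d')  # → 9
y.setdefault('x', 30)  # 30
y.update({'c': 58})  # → {'b': 2, 'x': 30, 'c': 58}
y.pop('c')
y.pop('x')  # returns 30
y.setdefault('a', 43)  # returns 43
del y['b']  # {'a': 43}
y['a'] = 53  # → {'a': 53}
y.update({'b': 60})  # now {'a': 53, 'b': 60}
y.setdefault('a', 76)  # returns 53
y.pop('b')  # 60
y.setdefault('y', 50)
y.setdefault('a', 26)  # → 53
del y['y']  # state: {'a': 53}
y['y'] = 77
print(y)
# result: {'a': 53, 'y': 77}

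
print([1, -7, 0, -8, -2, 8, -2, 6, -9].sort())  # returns None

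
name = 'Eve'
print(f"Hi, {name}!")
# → Hi, Eve!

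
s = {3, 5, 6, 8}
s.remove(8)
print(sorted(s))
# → [3, 5, 6]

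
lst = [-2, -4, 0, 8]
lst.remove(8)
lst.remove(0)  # [-2, -4]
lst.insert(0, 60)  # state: [60, -2, -4]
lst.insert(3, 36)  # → [60, -2, -4, 36]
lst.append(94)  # [60, -2, -4, 36, 94]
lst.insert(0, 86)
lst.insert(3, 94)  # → [86, 60, -2, 94, -4, 36, 94]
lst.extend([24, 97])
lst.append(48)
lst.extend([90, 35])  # [86, 60, -2, 94, -4, 36, 94, 24, 97, 48, 90, 35]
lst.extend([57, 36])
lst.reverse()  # [36, 57, 35, 90, 48, 97, 24, 94, 36, -4, 94, -2, 60, 86]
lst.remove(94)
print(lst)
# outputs [36, 57, 35, 90, 48, 97, 24, 36, -4, 94, -2, 60, 86]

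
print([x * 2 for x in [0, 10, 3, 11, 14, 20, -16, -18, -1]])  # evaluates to [0, 20, 6, 22, 28, 40, -32, -36, -2]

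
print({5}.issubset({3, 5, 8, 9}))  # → True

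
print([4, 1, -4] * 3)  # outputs [4, 1, -4, 4, 1, -4, 4, 1, -4]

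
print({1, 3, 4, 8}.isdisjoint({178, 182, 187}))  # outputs True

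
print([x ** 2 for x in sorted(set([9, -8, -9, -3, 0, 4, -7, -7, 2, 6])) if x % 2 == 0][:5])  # [64, 0, 4, 16, 36]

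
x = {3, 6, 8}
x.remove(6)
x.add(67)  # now {3, 8, 67}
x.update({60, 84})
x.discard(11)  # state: {3, 8, 60, 67, 84}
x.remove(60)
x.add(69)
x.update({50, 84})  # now {3, 8, 50, 67, 69, 84}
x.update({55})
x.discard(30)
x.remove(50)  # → {3, 8, 55, 67, 69, 84}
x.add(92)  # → {3, 8, 55, 67, 69, 84, 92}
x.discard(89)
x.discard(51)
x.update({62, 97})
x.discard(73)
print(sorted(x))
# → [3, 8, 55, 62, 67, 69, 84, 92, 97]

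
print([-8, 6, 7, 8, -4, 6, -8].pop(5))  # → 6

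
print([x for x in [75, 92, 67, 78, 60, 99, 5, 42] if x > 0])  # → [75, 92, 67, 78, 60, 99, 5, 42]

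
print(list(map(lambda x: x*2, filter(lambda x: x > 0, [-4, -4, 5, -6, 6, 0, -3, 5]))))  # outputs [10, 12, 10]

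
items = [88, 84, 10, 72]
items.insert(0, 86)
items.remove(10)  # [86, 88, 84, 72]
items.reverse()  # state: [72, 84, 88, 86]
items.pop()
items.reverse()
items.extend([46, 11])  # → [88, 84, 72, 46, 11]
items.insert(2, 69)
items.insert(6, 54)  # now [88, 84, 69, 72, 46, 11, 54]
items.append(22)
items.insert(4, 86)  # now [88, 84, 69, 72, 86, 46, 11, 54, 22]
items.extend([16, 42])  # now [88, 84, 69, 72, 86, 46, 11, 54, 22, 16, 42]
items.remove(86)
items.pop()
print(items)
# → [88, 84, 69, 72, 46, 11, 54, 22, 16]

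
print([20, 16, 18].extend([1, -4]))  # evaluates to None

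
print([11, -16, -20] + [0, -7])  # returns [11, -16, -20, 0, -7]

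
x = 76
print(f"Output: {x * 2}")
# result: Output: 152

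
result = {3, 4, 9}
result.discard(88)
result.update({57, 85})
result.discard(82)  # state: {3, 4, 9, 57, 85}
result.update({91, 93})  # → {3, 4, 9, 57, 85, 91, 93}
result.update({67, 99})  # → {3, 4, 9, 57, 67, 85, 91, 93, 99}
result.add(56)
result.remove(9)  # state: {3, 4, 56, 57, 67, 85, 91, 93, 99}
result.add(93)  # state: {3, 4, 56, 57, 67, 85, 91, 93, 99}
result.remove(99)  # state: {3, 4, 56, 57, 67, 85, 91, 93}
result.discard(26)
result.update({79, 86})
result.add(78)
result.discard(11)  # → {3, 4, 56, 57, 67, 78, 79, 85, 86, 91, 93}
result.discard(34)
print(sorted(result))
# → [3, 4, 56, 57, 67, 78, 79, 85, 86, 91, 93]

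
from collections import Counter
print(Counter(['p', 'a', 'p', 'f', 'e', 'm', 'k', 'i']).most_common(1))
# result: [('p', 2)]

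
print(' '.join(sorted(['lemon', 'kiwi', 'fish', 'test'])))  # fish kiwi lemon test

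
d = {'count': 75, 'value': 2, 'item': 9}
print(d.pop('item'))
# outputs 9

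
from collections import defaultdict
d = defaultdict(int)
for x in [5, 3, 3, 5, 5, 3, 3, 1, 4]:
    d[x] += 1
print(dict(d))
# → {5: 3, 3: 4, 1: 1, 4: 1}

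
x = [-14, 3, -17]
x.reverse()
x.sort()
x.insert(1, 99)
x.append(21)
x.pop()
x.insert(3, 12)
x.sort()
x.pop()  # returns 99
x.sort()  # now [-17, -14, 3, 12]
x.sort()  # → [-17, -14, 3, 12]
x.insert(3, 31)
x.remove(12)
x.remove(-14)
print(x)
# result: [-17, 3, 31]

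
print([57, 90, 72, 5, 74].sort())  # None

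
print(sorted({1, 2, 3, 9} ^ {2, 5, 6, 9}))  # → [1, 3, 5, 6]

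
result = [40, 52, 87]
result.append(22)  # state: [40, 52, 87, 22]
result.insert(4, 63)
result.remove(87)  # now [40, 52, 22, 63]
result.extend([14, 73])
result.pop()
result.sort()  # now [14, 22, 40, 52, 63]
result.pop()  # 63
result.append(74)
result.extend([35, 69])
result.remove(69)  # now [14, 22, 40, 52, 74, 35]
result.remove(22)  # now [14, 40, 52, 74, 35]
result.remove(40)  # [14, 52, 74, 35]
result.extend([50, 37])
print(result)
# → [14, 52, 74, 35, 50, 37]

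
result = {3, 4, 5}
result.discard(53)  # {3, 4, 5}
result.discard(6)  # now {3, 4, 5}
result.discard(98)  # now {3, 4, 5}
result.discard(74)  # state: {3, 4, 5}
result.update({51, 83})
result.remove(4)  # {3, 5, 51, 83}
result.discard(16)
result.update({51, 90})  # {3, 5, 51, 83, 90}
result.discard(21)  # {3, 5, 51, 83, 90}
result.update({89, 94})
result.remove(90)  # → {3, 5, 51, 83, 89, 94}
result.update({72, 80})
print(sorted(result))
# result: [3, 5, 51, 72, 80, 83, 89, 94]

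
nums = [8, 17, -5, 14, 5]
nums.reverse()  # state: [5, 14, -5, 17, 8]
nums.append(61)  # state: [5, 14, -5, 17, 8, 61]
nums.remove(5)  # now [14, -5, 17, 8, 61]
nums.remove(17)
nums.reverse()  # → [61, 8, -5, 14]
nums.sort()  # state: [-5, 8, 14, 61]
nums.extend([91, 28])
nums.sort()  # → [-5, 8, 14, 28, 61, 91]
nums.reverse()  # [91, 61, 28, 14, 8, -5]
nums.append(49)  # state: [91, 61, 28, 14, 8, -5, 49]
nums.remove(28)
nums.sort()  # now [-5, 8, 14, 49, 61, 91]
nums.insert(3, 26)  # [-5, 8, 14, 26, 49, 61, 91]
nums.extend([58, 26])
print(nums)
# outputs [-5, 8, 14, 26, 49, 61, 91, 58, 26]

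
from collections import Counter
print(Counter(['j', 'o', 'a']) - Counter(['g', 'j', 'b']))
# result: Counter({'o': 1, 'a': 1})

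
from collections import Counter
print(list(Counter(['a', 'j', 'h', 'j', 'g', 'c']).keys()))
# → ['a', 'j', 'h', 'g', 'c']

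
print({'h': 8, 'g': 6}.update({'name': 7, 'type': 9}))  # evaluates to None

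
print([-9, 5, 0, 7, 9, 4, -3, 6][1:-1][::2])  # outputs [5, 7, 4]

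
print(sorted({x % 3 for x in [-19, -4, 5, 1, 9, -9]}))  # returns [0, 1, 2]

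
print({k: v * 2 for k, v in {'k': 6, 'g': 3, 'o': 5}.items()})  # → {'k': 12, 'g': 6, 'o': 10}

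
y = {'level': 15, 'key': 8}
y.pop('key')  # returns 8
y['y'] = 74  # {'level': 15, 'y': 74}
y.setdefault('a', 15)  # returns 15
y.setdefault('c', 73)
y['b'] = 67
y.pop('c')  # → 73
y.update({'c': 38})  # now {'level': 15, 'y': 74, 'a': 15, 'b': 67, 'c': 38}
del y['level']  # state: {'y': 74, 'a': 15, 'b': 67, 'c': 38}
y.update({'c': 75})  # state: {'y': 74, 'a': 15, 'b': 67, 'c': 75}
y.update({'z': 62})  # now {'y': 74, 'a': 15, 'b': 67, 'c': 75, 'z': 62}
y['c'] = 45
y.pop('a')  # 15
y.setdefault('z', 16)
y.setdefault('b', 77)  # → 67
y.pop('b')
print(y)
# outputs {'y': 74, 'c': 45, 'z': 62}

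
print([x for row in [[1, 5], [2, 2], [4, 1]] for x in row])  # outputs [1, 5, 2, 2, 4, 1]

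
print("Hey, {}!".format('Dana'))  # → Hey, Dana!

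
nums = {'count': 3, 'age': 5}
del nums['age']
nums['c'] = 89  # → {'count': 3, 'c': 89}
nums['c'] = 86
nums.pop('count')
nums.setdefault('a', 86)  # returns 86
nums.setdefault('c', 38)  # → 86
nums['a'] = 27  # {'c': 86, 'a': 27}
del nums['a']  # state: {'c': 86}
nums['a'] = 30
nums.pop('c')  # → 86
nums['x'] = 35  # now {'a': 30, 'x': 35}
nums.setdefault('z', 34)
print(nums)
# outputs {'a': 30, 'x': 35, 'z': 34}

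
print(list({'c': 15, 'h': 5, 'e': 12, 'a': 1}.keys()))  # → ['c', 'h', 'e', 'a']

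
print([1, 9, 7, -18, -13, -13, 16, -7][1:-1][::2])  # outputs [9, -18, -13]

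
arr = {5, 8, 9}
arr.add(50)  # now {5, 8, 9, 50}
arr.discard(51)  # {5, 8, 9, 50}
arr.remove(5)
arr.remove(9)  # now {8, 50}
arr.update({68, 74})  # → {8, 50, 68, 74}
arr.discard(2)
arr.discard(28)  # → {8, 50, 68, 74}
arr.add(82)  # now {8, 50, 68, 74, 82}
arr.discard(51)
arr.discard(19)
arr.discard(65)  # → {8, 50, 68, 74, 82}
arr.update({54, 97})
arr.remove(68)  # {8, 50, 54, 74, 82, 97}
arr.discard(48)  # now {8, 50, 54, 74, 82, 97}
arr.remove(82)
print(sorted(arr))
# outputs [8, 50, 54, 74, 97]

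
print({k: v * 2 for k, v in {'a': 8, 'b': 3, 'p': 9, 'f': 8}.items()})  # {'a': 16, 'b': 6, 'p': 18, 'f': 16}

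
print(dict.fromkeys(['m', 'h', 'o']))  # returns {'m': None, 'h': None, 'o': None}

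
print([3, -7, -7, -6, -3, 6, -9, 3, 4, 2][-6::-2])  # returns [-3, -7, 3]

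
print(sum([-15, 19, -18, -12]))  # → -26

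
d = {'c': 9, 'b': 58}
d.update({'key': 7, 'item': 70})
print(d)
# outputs {'c': 9, 'b': 58, 'key': 7, 'item': 70}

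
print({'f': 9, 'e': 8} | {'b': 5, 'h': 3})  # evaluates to {'f': 9, 'e': 8, 'b': 5, 'h': 3}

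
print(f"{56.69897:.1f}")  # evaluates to 56.7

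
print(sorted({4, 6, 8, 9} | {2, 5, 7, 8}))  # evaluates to [2, 4, 5, 6, 7, 8, 9]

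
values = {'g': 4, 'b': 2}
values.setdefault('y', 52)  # 52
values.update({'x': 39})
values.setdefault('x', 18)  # 39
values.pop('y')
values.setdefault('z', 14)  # 14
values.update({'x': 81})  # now {'g': 4, 'b': 2, 'x': 81, 'z': 14}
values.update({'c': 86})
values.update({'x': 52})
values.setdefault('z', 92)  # 14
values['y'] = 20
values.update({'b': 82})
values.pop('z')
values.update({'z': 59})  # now {'g': 4, 'b': 82, 'x': 52, 'c': 86, 'y': 20, 'z': 59}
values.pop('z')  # 59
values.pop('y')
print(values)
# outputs {'g': 4, 'b': 82, 'x': 52, 'c': 86}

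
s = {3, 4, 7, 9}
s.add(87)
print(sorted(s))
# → [3, 4, 7, 9, 87]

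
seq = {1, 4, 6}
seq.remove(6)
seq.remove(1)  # {4}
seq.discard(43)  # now {4}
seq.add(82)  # {4, 82}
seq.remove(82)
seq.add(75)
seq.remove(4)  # {75}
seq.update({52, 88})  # {52, 75, 88}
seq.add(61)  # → {52, 61, 75, 88}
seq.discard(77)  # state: {52, 61, 75, 88}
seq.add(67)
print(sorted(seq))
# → [52, 61, 67, 75, 88]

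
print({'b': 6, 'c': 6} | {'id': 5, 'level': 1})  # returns {'b': 6, 'c': 6, 'id': 5, 'level': 1}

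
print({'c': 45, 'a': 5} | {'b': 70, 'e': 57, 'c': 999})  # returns {'c': 999, 'a': 5, 'b': 70, 'e': 57}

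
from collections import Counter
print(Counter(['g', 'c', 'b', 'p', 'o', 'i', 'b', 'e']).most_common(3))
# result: [('b', 2), ('g', 1), ('c', 1)]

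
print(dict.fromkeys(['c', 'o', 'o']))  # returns {'c': None, 'o': None}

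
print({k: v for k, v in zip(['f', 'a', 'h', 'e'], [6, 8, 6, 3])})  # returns {'f': 6, 'a': 8, 'h': 6, 'e': 3}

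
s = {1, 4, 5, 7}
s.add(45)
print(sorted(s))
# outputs [1, 4, 5, 7, 45]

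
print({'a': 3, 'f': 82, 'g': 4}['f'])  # 82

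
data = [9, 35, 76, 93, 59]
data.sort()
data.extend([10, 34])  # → [9, 35, 59, 76, 93, 10, 34]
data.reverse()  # [34, 10, 93, 76, 59, 35, 9]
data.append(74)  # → [34, 10, 93, 76, 59, 35, 9, 74]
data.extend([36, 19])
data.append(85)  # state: [34, 10, 93, 76, 59, 35, 9, 74, 36, 19, 85]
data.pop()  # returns 85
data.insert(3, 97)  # [34, 10, 93, 97, 76, 59, 35, 9, 74, 36, 19]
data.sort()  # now [9, 10, 19, 34, 35, 36, 59, 74, 76, 93, 97]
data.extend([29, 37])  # [9, 10, 19, 34, 35, 36, 59, 74, 76, 93, 97, 29, 37]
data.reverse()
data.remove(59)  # [37, 29, 97, 93, 76, 74, 36, 35, 34, 19, 10, 9]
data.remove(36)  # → [37, 29, 97, 93, 76, 74, 35, 34, 19, 10, 9]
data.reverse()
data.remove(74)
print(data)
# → [9, 10, 19, 34, 35, 76, 93, 97, 29, 37]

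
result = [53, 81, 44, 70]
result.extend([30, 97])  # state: [53, 81, 44, 70, 30, 97]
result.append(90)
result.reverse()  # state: [90, 97, 30, 70, 44, 81, 53]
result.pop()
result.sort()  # [30, 44, 70, 81, 90, 97]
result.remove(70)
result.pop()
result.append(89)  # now [30, 44, 81, 90, 89]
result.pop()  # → 89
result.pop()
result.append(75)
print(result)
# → [30, 44, 81, 75]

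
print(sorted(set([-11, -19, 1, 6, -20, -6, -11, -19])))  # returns [-20, -19, -11, -6, 1, 6]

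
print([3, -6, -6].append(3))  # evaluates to None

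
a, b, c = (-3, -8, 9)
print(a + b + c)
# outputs -2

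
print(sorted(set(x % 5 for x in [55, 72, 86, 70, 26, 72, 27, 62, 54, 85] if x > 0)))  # [0, 1, 2, 4]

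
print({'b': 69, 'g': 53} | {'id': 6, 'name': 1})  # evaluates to {'b': 69, 'g': 53, 'id': 6, 'name': 1}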